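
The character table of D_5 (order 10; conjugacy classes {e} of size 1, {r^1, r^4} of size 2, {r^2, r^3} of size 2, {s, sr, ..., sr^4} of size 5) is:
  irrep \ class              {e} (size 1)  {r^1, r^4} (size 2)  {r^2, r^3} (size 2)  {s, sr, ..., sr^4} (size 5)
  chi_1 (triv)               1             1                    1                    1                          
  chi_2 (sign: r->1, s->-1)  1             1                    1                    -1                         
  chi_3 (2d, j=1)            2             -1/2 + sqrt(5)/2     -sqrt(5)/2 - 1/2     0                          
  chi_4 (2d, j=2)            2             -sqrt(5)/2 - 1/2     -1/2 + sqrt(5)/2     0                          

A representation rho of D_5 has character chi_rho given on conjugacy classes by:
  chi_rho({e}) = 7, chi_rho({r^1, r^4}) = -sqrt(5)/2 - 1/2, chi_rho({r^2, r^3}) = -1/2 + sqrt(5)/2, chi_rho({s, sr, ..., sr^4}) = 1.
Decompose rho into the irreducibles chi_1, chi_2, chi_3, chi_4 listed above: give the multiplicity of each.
Multiplicities: chi_1: 1, chi_2: 0, chi_3: 1, chi_4: 2.

Derivation: Use <chi_rho, chi> = (1/|G|) sum_C |C| * chi_rho(C) * conj(chi(C)) with |G| = 10 for each irreducible chi in the table:
  <chi_rho, chi_1> = (1/10)[1*(7)*conj(1) + 2*(-sqrt(5)/2 - 1/2)*conj(1) + 2*(-1/2 + sqrt(5)/2)*conj(1) + 5*(1)*conj(1)]
      = (1/10)[(7) + (-sqrt(5) - 1) + (-1 + sqrt(5)) + (5)] = 10/10 = 1
  <chi_rho, chi_2> = (1/10)[1*(7)*conj(1) + 2*(-sqrt(5)/2 - 1/2)*conj(1) + 2*(-1/2 + sqrt(5)/2)*conj(1) + 5*(1)*conj(-1)]
      = (1/10)[(7) + (-sqrt(5) - 1) + (-1 + sqrt(5)) + (-5)] = 0/10 = 0
  <chi_rho, chi_3> = (1/10)[1*(7)*conj(2) + 2*(-sqrt(5)/2 - 1/2)*conj(-1/2 + sqrt(5)/2) + 2*(-1/2 + sqrt(5)/2)*conj(-sqrt(5)/2 - 1/2) + 5*(1)*conj(0)]
      = (1/10)[(14) + (-2) + (-2) + (0)] = 10/10 = 1
  <chi_rho, chi_4> = (1/10)[1*(7)*conj(2) + 2*(-sqrt(5)/2 - 1/2)*conj(-sqrt(5)/2 - 1/2) + 2*(-1/2 + sqrt(5)/2)*conj(-1/2 + sqrt(5)/2) + 5*(1)*conj(0)]
      = (1/10)[(14) + (sqrt(5) + 3) + (3 - sqrt(5)) + (0)] = 20/10 = 2
Dimension check: dim(rho) = sum (mult * dim) = 1*1 + 0*1 + 1*2 + 2*2 = 7 = chi_rho(e) = 7.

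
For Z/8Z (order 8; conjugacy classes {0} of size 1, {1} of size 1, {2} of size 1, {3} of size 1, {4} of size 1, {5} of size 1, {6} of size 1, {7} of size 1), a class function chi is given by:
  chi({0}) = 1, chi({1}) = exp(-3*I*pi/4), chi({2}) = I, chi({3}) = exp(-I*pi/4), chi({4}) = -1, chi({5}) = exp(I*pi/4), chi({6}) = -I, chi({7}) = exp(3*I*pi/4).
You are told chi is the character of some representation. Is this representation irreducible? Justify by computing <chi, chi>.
Irreducible: <chi, chi> = 1.

Proof sketch: <chi, chi> = (1/|G|) sum_C |C| * |chi(C)|^2 = (1/8)[1*|1|^2 + 1*|exp(-3*I*pi/4)|^2 + 1*|I|^2 + 1*|exp(-I*pi/4)|^2 + 1*|-1|^2 + 1*|exp(I*pi/4)|^2 + 1*|-I|^2 + 1*|exp(3*I*pi/4)|^2]
  = (1/8)[(1) + (1) + (1) + (1) + (1) + (1) + (1) + (1)] = 8/8 = 1.
(Exp terms are combined using exp(i*s)*conj(exp(i*t)) = exp(i*(s-t)), and sums of them are collapsed using the identity that for every m > 1 the m distinct m-th roots of unity sum to 0, e.g. 1 + exp(2*I*pi/3) + exp(-2*I*pi/3) = 0.)
A character is irreducible iff <chi, chi> = 1, so this representation is irreducible.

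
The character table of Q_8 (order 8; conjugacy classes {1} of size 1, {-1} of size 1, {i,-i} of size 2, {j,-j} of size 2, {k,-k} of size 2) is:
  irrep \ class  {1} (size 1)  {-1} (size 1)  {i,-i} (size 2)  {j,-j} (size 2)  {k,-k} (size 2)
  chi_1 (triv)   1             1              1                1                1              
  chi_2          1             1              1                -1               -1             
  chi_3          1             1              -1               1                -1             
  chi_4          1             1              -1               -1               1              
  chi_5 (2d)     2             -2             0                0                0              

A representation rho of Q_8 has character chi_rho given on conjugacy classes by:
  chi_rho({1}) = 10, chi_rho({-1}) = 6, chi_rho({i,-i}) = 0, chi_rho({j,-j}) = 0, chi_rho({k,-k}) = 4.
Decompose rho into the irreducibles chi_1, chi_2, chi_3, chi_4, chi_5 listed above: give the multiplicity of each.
Multiplicities: chi_1: 3, chi_2: 1, chi_3: 1, chi_4: 3, chi_5: 1.

Solution. Use <chi_rho, chi> = (1/|G|) sum_C |C| * chi_rho(C) * conj(chi(C)) with |G| = 8 for each irreducible chi in the table:
  <chi_rho, chi_1> = (1/8)[1*(10)*conj(1) + 1*(6)*conj(1) + 2*(0)*conj(1) + 2*(0)*conj(1) + 2*(4)*conj(1)]
      = (1/8)[(10) + (6) + (0) + (0) + (8)] = 24/8 = 3
  <chi_rho, chi_2> = (1/8)[1*(10)*conj(1) + 1*(6)*conj(1) + 2*(0)*conj(1) + 2*(0)*conj(-1) + 2*(4)*conj(-1)]
      = (1/8)[(10) + (6) + (0) + (0) + (-8)] = 8/8 = 1
  <chi_rho, chi_3> = (1/8)[1*(10)*conj(1) + 1*(6)*conj(1) + 2*(0)*conj(-1) + 2*(0)*conj(1) + 2*(4)*conj(-1)]
      = (1/8)[(10) + (6) + (0) + (0) + (-8)] = 8/8 = 1
  <chi_rho, chi_4> = (1/8)[1*(10)*conj(1) + 1*(6)*conj(1) + 2*(0)*conj(-1) + 2*(0)*conj(-1) + 2*(4)*conj(1)]
      = (1/8)[(10) + (6) + (0) + (0) + (8)] = 24/8 = 3
  <chi_rho, chi_5> = (1/8)[1*(10)*conj(2) + 1*(6)*conj(-2) + 2*(0)*conj(0) + 2*(0)*conj(0) + 2*(4)*conj(0)]
      = (1/8)[(20) + (-12) + (0) + (0) + (0)] = 8/8 = 1
Dimension check: dim(rho) = sum (mult * dim) = 3*1 + 1*1 + 1*1 + 3*1 + 1*2 = 10 = chi_rho(e) = 10.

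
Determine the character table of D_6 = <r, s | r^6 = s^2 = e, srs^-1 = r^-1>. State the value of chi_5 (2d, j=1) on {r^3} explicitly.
Conjugacy classes: {e} of size 1, {r^3} of size 1, {r^1, r^5} of size 2, {r^2, r^4} of size 2, {s, sr^2, ...} of size 3, {sr, sr^3, ...} of size 3.
Character table:
  irrep \ class              {e} (size 1)  {r^3} (size 1)  {r^1, r^5} (size 2)  {r^2, r^4} (size 2)  {s, sr^2, ...} (size 3)  {sr, sr^3, ...} (size 3)
  chi_1 (triv)               1             1               1                    1                    1                        1                       
  chi_2 (sign: r->1, s->-1)  1             1               1                    1                    -1                       -1                      
  chi_3 (r->-1, s->1)        1             -1              -1                   1                    1                        -1                      
  chi_4 (r->-1, s->-1)       1             -1              -1                   1                    -1                       1                       
  chi_5 (2d, j=1)            2             -2              1                    -1                   0                        0                       
  chi_6 (2d, j=2)            2             2               -1                   -1                   0                        0                       

Spot check: chi_5 (2d, j=1) on {r^3} = -2.

Explanation: D_6 has order 2*6 = 12 with 6 conjugacy classes, hence 6 irreducibles. Sum of squared dims 1 + 1 + 1 + 1 + 4 + 4 = 12 = |G|. Linear characters come from the abelianisation; the 2-dimensional irreps have character r^k -> 2*cos(2*pi*j*k/6), reflections -> 0.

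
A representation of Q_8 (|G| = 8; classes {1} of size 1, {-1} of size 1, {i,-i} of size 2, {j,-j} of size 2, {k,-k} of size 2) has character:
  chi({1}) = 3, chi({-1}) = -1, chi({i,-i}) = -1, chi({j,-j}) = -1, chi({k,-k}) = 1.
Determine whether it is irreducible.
Not irreducible (reducible): <chi, chi> = 2 > 1.

<chi, chi> = (1/|G|) sum_C |C| * |chi(C)|^2 = (1/8)[1*|3|^2 + 1*|-1|^2 + 2*|-1|^2 + 2*|-1|^2 + 2*|1|^2]
  = (1/8)[(9) + (1) + (2) + (2) + (2)] = 16/8 = 2.
A character is irreducible iff <chi, chi> = 1, so this representation is reducible.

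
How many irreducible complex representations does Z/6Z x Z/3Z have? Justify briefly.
18

Proof sketch: The number of irreducible complex representations of a finite group equals its number of conjugacy classes. Z/6Z x Z/3Z is abelian of order 18, so every element is its own conjugacy class: 18 classes, so Z/6Z x Z/3Z (order 18) has exactly 18 irreducible complex representations.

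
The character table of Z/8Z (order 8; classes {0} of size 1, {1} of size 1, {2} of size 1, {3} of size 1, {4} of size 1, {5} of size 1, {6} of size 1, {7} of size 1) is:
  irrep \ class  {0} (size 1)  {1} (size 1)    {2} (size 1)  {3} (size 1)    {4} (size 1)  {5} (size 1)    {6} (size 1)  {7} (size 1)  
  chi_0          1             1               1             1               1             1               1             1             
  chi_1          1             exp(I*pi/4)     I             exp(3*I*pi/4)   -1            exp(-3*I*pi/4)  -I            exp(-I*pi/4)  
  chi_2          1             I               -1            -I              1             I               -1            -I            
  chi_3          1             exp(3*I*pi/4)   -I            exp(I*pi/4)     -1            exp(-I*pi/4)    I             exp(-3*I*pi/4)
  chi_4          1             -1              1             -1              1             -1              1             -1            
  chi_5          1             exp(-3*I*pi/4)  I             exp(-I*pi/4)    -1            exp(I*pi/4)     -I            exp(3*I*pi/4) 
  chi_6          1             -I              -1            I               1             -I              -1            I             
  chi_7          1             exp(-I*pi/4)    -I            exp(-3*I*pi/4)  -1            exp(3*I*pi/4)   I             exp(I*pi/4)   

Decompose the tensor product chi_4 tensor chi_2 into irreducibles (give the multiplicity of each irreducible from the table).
chi_4 tensor chi_2 = chi_6 (all other irreducibles have multiplicity 0).

Details: The character of a tensor product is the pointwise product (chi_4 * chi_2)(C) = chi_4(C) * chi_2(C):
  {0}: (1)*(1), {1}: (-1)*(I), {2}: (1)*(-1), {3}: (-1)*(-I), {4}: (1)*(1), {5}: (-1)*(I), {6}: (1)*(-1), {7}: (-1)*(-I)
so (chi_4 * chi_2) takes values
  {0} -> 1, {1} -> -I, {2} -> -1, {3} -> I, {4} -> 1, {5} -> -I, {6} -> -1, {7} -> I.
Now take the inner product of this character with each irreducible chi from the table, <chi_4*chi_2, chi> = (1/8) sum_C |C| (chi_4*chi_2)(C) conj(chi(C)):
  <chi_4*chi_2, chi_0> = (1/8)[1*(1)*conj(1) + 1*(-I)*conj(1) + 1*(-1)*conj(1) + 1*(I)*conj(1) + 1*(1)*conj(1) + 1*(-I)*conj(1) + 1*(-1)*conj(1) + 1*(I)*conj(1)]
      = (1/8)[(1) + (-I) + (-1) + (I) + (1) + (-I) + (-1) + (I)] = 0/8 = 0
  <chi_4*chi_2, chi_1> = (1/8)[1*(1)*conj(1) + 1*(-I)*conj(exp(I*pi/4)) + 1*(-1)*conj(I) + 1*(I)*conj(exp(3*I*pi/4)) + 1*(1)*conj(-1) + 1*(-I)*conj(exp(-3*I*pi/4)) + 1*(-1)*conj(-I) + 1*(I)*conj(exp(-I*pi/4))]
      = (1/8)[(1) + (-exp(I*pi/4)) + (I) + (exp(-I*pi/4)) + (-1) + (-exp(-3*I*pi/4)) + (-I) + (exp(3*I*pi/4))] = 0/8 = 0
  <chi_4*chi_2, chi_2> = (1/8)[1*(1)*conj(1) + 1*(-I)*conj(I) + 1*(-1)*conj(-1) + 1*(I)*conj(-I) + 1*(1)*conj(1) + 1*(-I)*conj(I) + 1*(-1)*conj(-1) + 1*(I)*conj(-I)]
      = (1/8)[(1) + (-1) + (1) + (-1) + (1) + (-1) + (1) + (-1)] = 0/8 = 0
  <chi_4*chi_2, chi_3> = (1/8)[1*(1)*conj(1) + 1*(-I)*conj(exp(3*I*pi/4)) + 1*(-1)*conj(-I) + 1*(I)*conj(exp(I*pi/4)) + 1*(1)*conj(-1) + 1*(-I)*conj(exp(-I*pi/4)) + 1*(-1)*conj(I) + 1*(I)*conj(exp(-3*I*pi/4))]
      = (1/8)[(1) + (-exp(-I*pi/4)) + (-I) + (exp(I*pi/4)) + (-1) + (-exp(3*I*pi/4)) + (I) + (exp(-3*I*pi/4))] = 0/8 = 0
  <chi_4*chi_2, chi_4> = (1/8)[1*(1)*conj(1) + 1*(-I)*conj(-1) + 1*(-1)*conj(1) + 1*(I)*conj(-1) + 1*(1)*conj(1) + 1*(-I)*conj(-1) + 1*(-1)*conj(1) + 1*(I)*conj(-1)]
      = (1/8)[(1) + (I) + (-1) + (-I) + (1) + (I) + (-1) + (-I)] = 0/8 = 0
  <chi_4*chi_2, chi_5> = (1/8)[1*(1)*conj(1) + 1*(-I)*conj(exp(-3*I*pi/4)) + 1*(-1)*conj(I) + 1*(I)*conj(exp(-I*pi/4)) + 1*(1)*conj(-1) + 1*(-I)*conj(exp(I*pi/4)) + 1*(-1)*conj(-I) + 1*(I)*conj(exp(3*I*pi/4))]
      = (1/8)[(1) + (-exp(-3*I*pi/4)) + (I) + (exp(3*I*pi/4)) + (-1) + (-exp(I*pi/4)) + (-I) + (exp(-I*pi/4))] = 0/8 = 0
  <chi_4*chi_2, chi_6> = (1/8)[1*(1)*conj(1) + 1*(-I)*conj(-I) + 1*(-1)*conj(-1) + 1*(I)*conj(I) + 1*(1)*conj(1) + 1*(-I)*conj(-I) + 1*(-1)*conj(-1) + 1*(I)*conj(I)]
      = (1/8)[(1) + (1) + (1) + (1) + (1) + (1) + (1) + (1)] = 8/8 = 1
  <chi_4*chi_2, chi_7> = (1/8)[1*(1)*conj(1) + 1*(-I)*conj(exp(-I*pi/4)) + 1*(-1)*conj(-I) + 1*(I)*conj(exp(-3*I*pi/4)) + 1*(1)*conj(-1) + 1*(-I)*conj(exp(3*I*pi/4)) + 1*(-1)*conj(I) + 1*(I)*conj(exp(I*pi/4))]
      = (1/8)[(1) + (-exp(3*I*pi/4)) + (-I) + (exp(-3*I*pi/4)) + (-1) + (-exp(-I*pi/4)) + (I) + (exp(I*pi/4))] = 0/8 = 0
(Exp terms are combined using exp(i*s)*conj(exp(i*t)) = exp(i*(s-t)), and sums of them are collapsed using the identity that for every m > 1 the m distinct m-th roots of unity sum to 0, e.g. 1 + exp(2*I*pi/3) + exp(-2*I*pi/3) = 0.)
Hence the multiplicities are chi_6: 1. Dimension check: dim(chi_4)*dim(chi_2) = 1*1 = 1 and sum (mult * dim) = 1*1 = 1.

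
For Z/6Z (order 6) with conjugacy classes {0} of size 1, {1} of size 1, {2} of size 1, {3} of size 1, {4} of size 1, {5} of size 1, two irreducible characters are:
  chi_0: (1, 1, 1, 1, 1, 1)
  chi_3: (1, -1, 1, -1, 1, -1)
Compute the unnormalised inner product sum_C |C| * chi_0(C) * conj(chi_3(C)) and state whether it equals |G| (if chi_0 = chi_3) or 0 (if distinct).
Sum = 0; so <chi_0, chi_3> = 0 (distinct irreducibles are orthogonal).

Working: Compute term by term over conjugacy classes (|C| * chi_0(C) * conj(chi_3(C))):
  1*(1)*conj(1) + 1*(1)*conj(-1) + 1*(1)*conj(1) + 1*(1)*conj(-1) + 1*(1)*conj(1) + 1*(1)*conj(-1)
  = (1) + (-1) + (1) + (-1) + (1) + (-1)
  = 0.
(Exp terms are combined using exp(i*s)*conj(exp(i*t)) = exp(i*(s-t)), and sums of them are collapsed using the identity that for every m > 1 the m distinct m-th roots of unity sum to 0, e.g. 1 + exp(2*I*pi/3) + exp(-2*I*pi/3) = 0.)
Dividing by |G| = 6 gives 0/6 = 0, matching the row-orthogonality relation <chi_0, chi_3> = [chi_0 = chi_3].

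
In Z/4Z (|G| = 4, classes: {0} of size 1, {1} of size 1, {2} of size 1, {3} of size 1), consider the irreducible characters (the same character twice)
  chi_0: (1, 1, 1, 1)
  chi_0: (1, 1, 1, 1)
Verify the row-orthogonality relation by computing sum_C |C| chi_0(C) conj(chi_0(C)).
Sum = 4 = |G| = 4; so <chi_0, chi_0> = 1 (norm-1 confirms irreducibility).

Argument: Compute term by term over conjugacy classes (|C| * chi_0(C) * conj(chi_0(C))):
  1*(1)*conj(1) + 1*(1)*conj(1) + 1*(1)*conj(1) + 1*(1)*conj(1)
  = (1) + (1) + (1) + (1)
  = 4.
(Exp terms are combined using exp(i*s)*conj(exp(i*t)) = exp(i*(s-t)), and sums of them are collapsed using the identity that for every m > 1 the m distinct m-th roots of unity sum to 0, e.g. 1 + exp(2*I*pi/3) + exp(-2*I*pi/3) = 0.)
Dividing by |G| = 4 gives 4/4 = 1, matching the row-orthogonality relation <chi_0, chi_0> = [chi_0 = chi_0].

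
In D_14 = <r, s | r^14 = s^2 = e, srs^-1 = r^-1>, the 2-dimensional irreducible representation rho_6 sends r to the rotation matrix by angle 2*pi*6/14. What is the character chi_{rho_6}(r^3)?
chi_{rho_6}(r^3) = 2*cos(2*pi*6*3/14) = -2*cos(3*pi/7)

Why: rho_6(r^3) is rotation by angle 2*pi*6*3/14, whose trace is 2*cos(2*pi*6*3/14) = -2*cos(3*pi/7).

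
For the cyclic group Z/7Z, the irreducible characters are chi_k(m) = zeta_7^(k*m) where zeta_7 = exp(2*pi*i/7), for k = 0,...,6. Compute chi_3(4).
chi_3(4) = zeta_7^12 = exp(-4*I*pi/7)

Derivation: chi_3(4) = zeta_7^(3*4) = zeta_7^12. Since zeta_7^7 = 1, this equals zeta_7^5 = exp(2*pi*i*5/7) = exp(-4*I*pi/7).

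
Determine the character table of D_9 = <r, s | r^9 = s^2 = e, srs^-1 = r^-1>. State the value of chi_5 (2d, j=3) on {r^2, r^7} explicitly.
Conjugacy classes: {e} of size 1, {r^1, r^8} of size 2, {r^2, r^7} of size 2, {r^3, r^6} of size 2, {r^4, r^5} of size 2, {s, sr, ..., sr^8} of size 9.
Character table:
  irrep \ class              {e} (size 1)  {r^1, r^8} (size 2)  {r^2, r^7} (size 2)  {r^3, r^6} (size 2)  {r^4, r^5} (size 2)  {s, sr, ..., sr^8} (size 9)
  chi_1 (triv)               1             1                    1                    1                    1                    1                          
  chi_2 (sign: r->1, s->-1)  1             1                    1                    1                    1                    -1                         
  chi_3 (2d, j=1)            2             2*cos(2*pi/9)        2*cos(4*pi/9)        -1                   -2*cos(pi/9)         0                          
  chi_4 (2d, j=2)            2             2*cos(4*pi/9)        -2*cos(pi/9)         -1                   2*cos(2*pi/9)        0                          
  chi_5 (2d, j=3)            2             -1                   -1                   2                    -1                   0                          
  chi_6 (2d, j=4)            2             -2*cos(pi/9)         2*cos(2*pi/9)        -1                   2*cos(4*pi/9)        0                          

Spot check: chi_5 (2d, j=3) on {r^2, r^7} = -1.

Why: D_9 has order 2*9 = 18 with 6 conjugacy classes, hence 6 irreducibles. Sum of squared dims 1 + 1 + 4 + 4 + 4 + 4 = 18 = |G|. Linear characters come from the abelianisation; the 2-dimensional irreps have character r^k -> 2*cos(2*pi*j*k/9), reflections -> 0.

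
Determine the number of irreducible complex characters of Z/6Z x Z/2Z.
12

Working: The number of irreducible complex representations of a finite group equals its number of conjugacy classes. Z/6Z x Z/2Z is abelian of order 12, so every element is its own conjugacy class: 12 classes, so Z/6Z x Z/2Z (order 12) has exactly 12 irreducible complex representations.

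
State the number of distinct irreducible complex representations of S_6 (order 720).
11

Argument: The number of irreducible complex representations of a finite group equals its number of conjugacy classes. Conjugacy classes in S_6 correspond to cycle types, i.e. partitions of 6; there are p(6) = 11 of them, so S_6 (order 720) has exactly 11 irreducible complex representations.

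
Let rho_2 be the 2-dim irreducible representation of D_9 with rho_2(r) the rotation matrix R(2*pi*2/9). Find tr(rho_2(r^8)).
chi_{rho_2}(r^8) = 2*cos(2*pi*2*8/9) = 2*cos(4*pi/9)

Why: rho_2(r^8) is rotation by angle 2*pi*2*8/9, whose trace is 2*cos(2*pi*2*8/9) = 2*cos(4*pi/9).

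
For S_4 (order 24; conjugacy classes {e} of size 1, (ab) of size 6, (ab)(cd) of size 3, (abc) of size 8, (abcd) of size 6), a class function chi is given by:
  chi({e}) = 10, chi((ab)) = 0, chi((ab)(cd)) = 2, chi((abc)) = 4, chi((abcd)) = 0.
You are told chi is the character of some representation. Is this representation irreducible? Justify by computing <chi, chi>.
Not irreducible (reducible): <chi, chi> = 10 > 1.

Solution. <chi, chi> = (1/|G|) sum_C |C| * |chi(C)|^2 = (1/24)[1*|10|^2 + 6*|0|^2 + 3*|2|^2 + 8*|4|^2 + 6*|0|^2]
  = (1/24)[(100) + (0) + (12) + (128) + (0)] = 240/24 = 10.
A character is irreducible iff <chi, chi> = 1, so this representation is reducible.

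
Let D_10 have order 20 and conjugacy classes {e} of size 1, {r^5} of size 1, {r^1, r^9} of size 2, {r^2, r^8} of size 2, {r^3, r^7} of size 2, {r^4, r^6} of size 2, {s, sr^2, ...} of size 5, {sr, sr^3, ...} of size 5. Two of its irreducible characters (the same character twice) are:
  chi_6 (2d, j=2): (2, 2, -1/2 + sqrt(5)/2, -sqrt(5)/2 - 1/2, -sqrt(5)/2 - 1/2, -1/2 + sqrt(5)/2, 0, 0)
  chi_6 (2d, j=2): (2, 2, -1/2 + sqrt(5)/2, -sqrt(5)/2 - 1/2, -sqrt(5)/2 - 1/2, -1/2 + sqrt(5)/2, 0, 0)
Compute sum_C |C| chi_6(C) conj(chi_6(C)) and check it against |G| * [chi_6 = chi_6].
Sum = 20 = |G| = 20; so <chi_6, chi_6> = 1 (norm-1 confirms irreducibility).

Details: Compute term by term over conjugacy classes (|C| * chi_6(C) * conj(chi_6(C))):
  1*(2)*conj(2) + 1*(2)*conj(2) + 2*(-1/2 + sqrt(5)/2)*conj(-1/2 + sqrt(5)/2) + 2*(-sqrt(5)/2 - 1/2)*conj(-sqrt(5)/2 - 1/2) + 2*(-sqrt(5)/2 - 1/2)*conj(-sqrt(5)/2 - 1/2) + 2*(-1/2 + sqrt(5)/2)*conj(-1/2 + sqrt(5)/2) + 5*(0)*conj(0) + 5*(0)*conj(0)
  = (4) + (4) + (3 - sqrt(5)) + (sqrt(5) + 3) + (sqrt(5) + 3) + (3 - sqrt(5)) + (0) + (0)
  = 20.
Dividing by |G| = 20 gives 20/20 = 1, matching the row-orthogonality relation <chi_6, chi_6> = [chi_6 = chi_6].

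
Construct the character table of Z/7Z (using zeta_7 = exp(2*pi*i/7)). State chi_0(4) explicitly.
Character table of Z/7Z (irreps indexed chi_0,...,chi_6 with chi_k(m) = zeta_7^(k*m), zeta_7 = exp(2*pi*i/7)):
  irrep \ class  {0} (size 1)  {1} (size 1)    {2} (size 1)    {3} (size 1)    {4} (size 1)    {5} (size 1)    {6} (size 1)  
  chi_0          1             1               1               1               1               1               1             
  chi_1          1             exp(2*I*pi/7)   exp(4*I*pi/7)   exp(6*I*pi/7)   exp(-6*I*pi/7)  exp(-4*I*pi/7)  exp(-2*I*pi/7)
  chi_2          1             exp(4*I*pi/7)   exp(-6*I*pi/7)  exp(-2*I*pi/7)  exp(2*I*pi/7)   exp(6*I*pi/7)   exp(-4*I*pi/7)
  chi_3          1             exp(6*I*pi/7)   exp(-2*I*pi/7)  exp(4*I*pi/7)   exp(-4*I*pi/7)  exp(2*I*pi/7)   exp(-6*I*pi/7)
  chi_4          1             exp(-6*I*pi/7)  exp(2*I*pi/7)   exp(-4*I*pi/7)  exp(4*I*pi/7)   exp(-2*I*pi/7)  exp(6*I*pi/7) 
  chi_5          1             exp(-4*I*pi/7)  exp(6*I*pi/7)   exp(2*I*pi/7)   exp(-2*I*pi/7)  exp(-6*I*pi/7)  exp(4*I*pi/7) 
  chi_6          1             exp(-2*I*pi/7)  exp(-4*I*pi/7)  exp(-6*I*pi/7)  exp(6*I*pi/7)   exp(4*I*pi/7)   exp(2*I*pi/7) 

Spot check: chi_0(4) = zeta_7^(0*4) = zeta_7^0 = 1.

Solution. Z/7Z is abelian, so all 7 irreducible complex representations are 1-dimensional. They are given by chi_k(m) = zeta_7^(k*m) for k = 0,...,6. Row orthogonality: sum_m chi_k(m) conj(chi_l(m)) = 7 * [k = l].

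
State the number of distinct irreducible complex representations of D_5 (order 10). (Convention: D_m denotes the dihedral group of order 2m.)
4

Solution. The number of irreducible complex representations of a finite group equals its number of conjugacy classes. D_5 has 4 conjugacy classes ((n+3)/2 for n odd), so D_5 (order 10) has exactly 4 irreducible complex representations.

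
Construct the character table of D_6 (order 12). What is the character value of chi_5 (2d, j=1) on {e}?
Conjugacy classes: {e} of size 1, {r^3} of size 1, {r^1, r^5} of size 2, {r^2, r^4} of size 2, {s, sr^2, ...} of size 3, {sr, sr^3, ...} of size 3.
Character table:
  irrep \ class              {e} (size 1)  {r^3} (size 1)  {r^1, r^5} (size 2)  {r^2, r^4} (size 2)  {s, sr^2, ...} (size 3)  {sr, sr^3, ...} (size 3)
  chi_1 (triv)               1             1               1                    1                    1                        1                       
  chi_2 (sign: r->1, s->-1)  1             1               1                    1                    -1                       -1                      
  chi_3 (r->-1, s->1)        1             -1              -1                   1                    1                        -1                      
  chi_4 (r->-1, s->-1)       1             -1              -1                   1                    -1                       1                       
  chi_5 (2d, j=1)            2             -2              1                    -1                   0                        0                       
  chi_6 (2d, j=2)            2             2               -1                   -1                   0                        0                       

Spot check: chi_5 (2d, j=1) on {e} = 2.

Reasoning: D_6 has order 2*6 = 12 with 6 conjugacy classes, hence 6 irreducibles. Sum of squared dims 1 + 1 + 1 + 1 + 4 + 4 = 12 = |G|. Linear characters come from the abelianisation; the 2-dimensional irreps have character r^k -> 2*cos(2*pi*j*k/6), reflections -> 0.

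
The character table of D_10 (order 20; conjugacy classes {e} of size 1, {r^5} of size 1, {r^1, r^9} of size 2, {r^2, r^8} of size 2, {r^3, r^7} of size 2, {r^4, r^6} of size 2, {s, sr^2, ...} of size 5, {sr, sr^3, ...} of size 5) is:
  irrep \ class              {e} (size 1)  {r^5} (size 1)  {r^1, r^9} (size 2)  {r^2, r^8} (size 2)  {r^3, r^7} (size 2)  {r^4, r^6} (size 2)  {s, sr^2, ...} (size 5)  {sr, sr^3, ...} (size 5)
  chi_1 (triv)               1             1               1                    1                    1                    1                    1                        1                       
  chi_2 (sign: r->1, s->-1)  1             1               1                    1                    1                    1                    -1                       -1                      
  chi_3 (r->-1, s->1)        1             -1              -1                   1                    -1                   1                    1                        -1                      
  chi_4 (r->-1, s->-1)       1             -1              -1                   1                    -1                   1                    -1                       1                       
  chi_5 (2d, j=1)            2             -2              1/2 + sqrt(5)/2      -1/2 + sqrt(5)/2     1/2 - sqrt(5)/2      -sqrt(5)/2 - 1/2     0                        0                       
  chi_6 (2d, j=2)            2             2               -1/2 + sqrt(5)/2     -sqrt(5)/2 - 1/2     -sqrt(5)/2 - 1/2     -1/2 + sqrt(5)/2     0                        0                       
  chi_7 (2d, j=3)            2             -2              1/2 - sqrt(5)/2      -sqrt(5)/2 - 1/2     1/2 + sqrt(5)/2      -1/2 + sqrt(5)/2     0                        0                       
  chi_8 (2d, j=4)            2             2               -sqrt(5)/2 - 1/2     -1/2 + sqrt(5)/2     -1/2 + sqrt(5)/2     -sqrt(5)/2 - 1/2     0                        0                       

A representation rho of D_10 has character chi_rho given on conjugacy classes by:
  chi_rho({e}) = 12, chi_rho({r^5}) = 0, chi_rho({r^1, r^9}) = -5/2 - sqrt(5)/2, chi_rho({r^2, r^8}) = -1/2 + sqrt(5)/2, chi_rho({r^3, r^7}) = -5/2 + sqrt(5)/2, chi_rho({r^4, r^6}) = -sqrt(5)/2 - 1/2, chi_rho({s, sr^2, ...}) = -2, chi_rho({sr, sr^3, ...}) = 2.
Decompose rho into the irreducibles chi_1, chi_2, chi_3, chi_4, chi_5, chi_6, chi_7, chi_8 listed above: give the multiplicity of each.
Multiplicities: chi_1: 0, chi_2: 0, chi_3: 0, chi_4: 2, chi_5: 1, chi_6: 1, chi_7: 1, chi_8: 2.

Solution. Use <chi_rho, chi> = (1/|G|) sum_C |C| * chi_rho(C) * conj(chi(C)) with |G| = 20 for each irreducible chi in the table:
  <chi_rho, chi_1> = (1/20)[1*(12)*conj(1) + 1*(0)*conj(1) + 2*(-5/2 - sqrt(5)/2)*conj(1) + 2*(-1/2 + sqrt(5)/2)*conj(1) + 2*(-5/2 + sqrt(5)/2)*conj(1) + 2*(-sqrt(5)/2 - 1/2)*conj(1) + 5*(-2)*conj(1) + 5*(2)*conj(1)]
      = (1/20)[(12) + (0) + (-5 - sqrt(5)) + (-1 + sqrt(5)) + (-5 + sqrt(5)) + (-sqrt(5) - 1) + (-10) + (10)] = 0/20 = 0
  <chi_rho, chi_2> = (1/20)[1*(12)*conj(1) + 1*(0)*conj(1) + 2*(-5/2 - sqrt(5)/2)*conj(1) + 2*(-1/2 + sqrt(5)/2)*conj(1) + 2*(-5/2 + sqrt(5)/2)*conj(1) + 2*(-sqrt(5)/2 - 1/2)*conj(1) + 5*(-2)*conj(-1) + 5*(2)*conj(-1)]
      = (1/20)[(12) + (0) + (-5 - sqrt(5)) + (-1 + sqrt(5)) + (-5 + sqrt(5)) + (-sqrt(5) - 1) + (10) + (-10)] = 0/20 = 0
  <chi_rho, chi_3> = (1/20)[1*(12)*conj(1) + 1*(0)*conj(-1) + 2*(-5/2 - sqrt(5)/2)*conj(-1) + 2*(-1/2 + sqrt(5)/2)*conj(1) + 2*(-5/2 + sqrt(5)/2)*conj(-1) + 2*(-sqrt(5)/2 - 1/2)*conj(1) + 5*(-2)*conj(1) + 5*(2)*conj(-1)]
      = (1/20)[(12) + (0) + (sqrt(5) + 5) + (-1 + sqrt(5)) + (5 - sqrt(5)) + (-sqrt(5) - 1) + (-10) + (-10)] = 0/20 = 0
  <chi_rho, chi_4> = (1/20)[1*(12)*conj(1) + 1*(0)*conj(-1) + 2*(-5/2 - sqrt(5)/2)*conj(-1) + 2*(-1/2 + sqrt(5)/2)*conj(1) + 2*(-5/2 + sqrt(5)/2)*conj(-1) + 2*(-sqrt(5)/2 - 1/2)*conj(1) + 5*(-2)*conj(-1) + 5*(2)*conj(1)]
      = (1/20)[(12) + (0) + (sqrt(5) + 5) + (-1 + sqrt(5)) + (5 - sqrt(5)) + (-sqrt(5) - 1) + (10) + (10)] = 40/20 = 2
  <chi_rho, chi_5> = (1/20)[1*(12)*conj(2) + 1*(0)*conj(-2) + 2*(-5/2 - sqrt(5)/2)*conj(1/2 + sqrt(5)/2) + 2*(-1/2 + sqrt(5)/2)*conj(-1/2 + sqrt(5)/2) + 2*(-5/2 + sqrt(5)/2)*conj(1/2 - sqrt(5)/2) + 2*(-sqrt(5)/2 - 1/2)*conj(-sqrt(5)/2 - 1/2) + 5*(-2)*conj(0) + 5*(2)*conj(0)]
      = (1/20)[(24) + (0) + (-3*sqrt(5) - 5) + (3 - sqrt(5)) + (-5 + 3*sqrt(5)) + (sqrt(5) + 3) + (0) + (0)] = 20/20 = 1
  <chi_rho, chi_6> = (1/20)[1*(12)*conj(2) + 1*(0)*conj(2) + 2*(-5/2 - sqrt(5)/2)*conj(-1/2 + sqrt(5)/2) + 2*(-1/2 + sqrt(5)/2)*conj(-sqrt(5)/2 - 1/2) + 2*(-5/2 + sqrt(5)/2)*conj(-sqrt(5)/2 - 1/2) + 2*(-sqrt(5)/2 - 1/2)*conj(-1/2 + sqrt(5)/2) + 5*(-2)*conj(0) + 5*(2)*conj(0)]
      = (1/20)[(24) + (0) + (-2*sqrt(5)) + (-2) + (2*sqrt(5)) + (-2) + (0) + (0)] = 20/20 = 1
  <chi_rho, chi_7> = (1/20)[1*(12)*conj(2) + 1*(0)*conj(-2) + 2*(-5/2 - sqrt(5)/2)*conj(1/2 - sqrt(5)/2) + 2*(-1/2 + sqrt(5)/2)*conj(-sqrt(5)/2 - 1/2) + 2*(-5/2 + sqrt(5)/2)*conj(1/2 + sqrt(5)/2) + 2*(-sqrt(5)/2 - 1/2)*conj(-1/2 + sqrt(5)/2) + 5*(-2)*conj(0) + 5*(2)*conj(0)]
      = (1/20)[(24) + (0) + (2*sqrt(5)) + (-2) + (-2*sqrt(5)) + (-2) + (0) + (0)] = 20/20 = 1
  <chi_rho, chi_8> = (1/20)[1*(12)*conj(2) + 1*(0)*conj(2) + 2*(-5/2 - sqrt(5)/2)*conj(-sqrt(5)/2 - 1/2) + 2*(-1/2 + sqrt(5)/2)*conj(-1/2 + sqrt(5)/2) + 2*(-5/2 + sqrt(5)/2)*conj(-1/2 + sqrt(5)/2) + 2*(-sqrt(5)/2 - 1/2)*conj(-sqrt(5)/2 - 1/2) + 5*(-2)*conj(0) + 5*(2)*conj(0)]
      = (1/20)[(24) + (0) + (5 + 3*sqrt(5)) + (3 - sqrt(5)) + (5 - 3*sqrt(5)) + (sqrt(5) + 3) + (0) + (0)] = 40/20 = 2
Dimension check: dim(rho) = sum (mult * dim) = 0*1 + 0*1 + 0*1 + 2*1 + 1*2 + 1*2 + 1*2 + 2*2 = 12 = chi_rho(e) = 12.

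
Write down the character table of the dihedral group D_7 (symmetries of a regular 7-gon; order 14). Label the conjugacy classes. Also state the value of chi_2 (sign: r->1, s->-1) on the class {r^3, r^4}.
Conjugacy classes: {e} of size 1, {r^1, r^6} of size 2, {r^2, r^5} of size 2, {r^3, r^4} of size 2, {s, sr, ..., sr^6} of size 7.
Character table:
  irrep \ class              {e} (size 1)  {r^1, r^6} (size 2)  {r^2, r^5} (size 2)  {r^3, r^4} (size 2)  {s, sr, ..., sr^6} (size 7)
  chi_1 (triv)               1             1                    1                    1                    1                          
  chi_2 (sign: r->1, s->-1)  1             1                    1                    1                    -1                         
  chi_3 (2d, j=1)            2             2*cos(2*pi/7)        -2*cos(3*pi/7)       -2*cos(pi/7)         0                          
  chi_4 (2d, j=2)            2             -2*cos(3*pi/7)       -2*cos(pi/7)         2*cos(2*pi/7)        0                          
  chi_5 (2d, j=3)            2             -2*cos(pi/7)         2*cos(2*pi/7)        -2*cos(3*pi/7)       0                          

Spot check: chi_2 (sign: r->1, s->-1) on {r^3, r^4} = 1.

Proof sketch: D_7 has order 2*7 = 14 with 5 conjugacy classes, hence 5 irreducibles. Sum of squared dims 1 + 1 + 4 + 4 + 4 = 14 = |G|. Linear characters come from the abelianisation; the 2-dimensional irreps have character r^k -> 2*cos(2*pi*j*k/7), reflections -> 0.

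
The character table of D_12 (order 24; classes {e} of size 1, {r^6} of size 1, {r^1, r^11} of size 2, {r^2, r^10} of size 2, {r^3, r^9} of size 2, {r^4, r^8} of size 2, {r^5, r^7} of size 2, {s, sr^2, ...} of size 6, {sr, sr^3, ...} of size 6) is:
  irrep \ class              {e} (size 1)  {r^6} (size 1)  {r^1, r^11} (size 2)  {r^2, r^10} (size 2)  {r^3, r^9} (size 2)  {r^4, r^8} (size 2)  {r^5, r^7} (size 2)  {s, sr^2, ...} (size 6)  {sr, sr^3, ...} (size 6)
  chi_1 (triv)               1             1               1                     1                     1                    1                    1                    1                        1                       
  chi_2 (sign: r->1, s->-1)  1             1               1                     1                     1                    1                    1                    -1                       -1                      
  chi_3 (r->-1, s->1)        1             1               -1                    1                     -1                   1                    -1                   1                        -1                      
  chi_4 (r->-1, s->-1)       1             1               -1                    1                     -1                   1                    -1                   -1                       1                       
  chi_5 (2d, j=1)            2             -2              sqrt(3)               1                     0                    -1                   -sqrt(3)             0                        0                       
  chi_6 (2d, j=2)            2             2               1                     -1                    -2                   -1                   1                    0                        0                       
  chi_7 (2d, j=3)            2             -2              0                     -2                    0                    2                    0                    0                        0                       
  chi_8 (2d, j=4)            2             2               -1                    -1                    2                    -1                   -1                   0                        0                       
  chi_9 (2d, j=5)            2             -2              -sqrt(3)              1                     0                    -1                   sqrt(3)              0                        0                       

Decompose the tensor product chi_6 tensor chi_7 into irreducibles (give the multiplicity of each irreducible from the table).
chi_6 tensor chi_7 = chi_5 + chi_9 (all other irreducibles have multiplicity 0).

Solution. The character of a tensor product is the pointwise product (chi_6 * chi_7)(C) = chi_6(C) * chi_7(C):
  {e}: (2)*(2), {r^6}: (2)*(-2), {r^1, r^11}: (1)*(0), {r^2, r^10}: (-1)*(-2), {r^3, r^9}: (-2)*(0), {r^4, r^8}: (-1)*(2), {r^5, r^7}: (1)*(0), {s, sr^2, ...}: (0)*(0), {sr, sr^3, ...}: (0)*(0)
so (chi_6 * chi_7) takes values
  {e} -> 4, {r^6} -> -4, {r^1, r^11} -> 0, {r^2, r^10} -> 2, {r^3, r^9} -> 0, {r^4, r^8} -> -2, {r^5, r^7} -> 0, {s, sr^2, ...} -> 0, {sr, sr^3, ...} -> 0.
Now take the inner product of this character with each irreducible chi from the table, <chi_6*chi_7, chi> = (1/24) sum_C |C| (chi_6*chi_7)(C) conj(chi(C)):
  <chi_6*chi_7, chi_1> = (1/24)[1*(4)*conj(1) + 1*(-4)*conj(1) + 2*(0)*conj(1) + 2*(2)*conj(1) + 2*(0)*conj(1) + 2*(-2)*conj(1) + 2*(0)*conj(1) + 6*(0)*conj(1) + 6*(0)*conj(1)]
      = (1/24)[(4) + (-4) + (0) + (4) + (0) + (-4) + (0) + (0) + (0)] = 0/24 = 0
  <chi_6*chi_7, chi_2> = (1/24)[1*(4)*conj(1) + 1*(-4)*conj(1) + 2*(0)*conj(1) + 2*(2)*conj(1) + 2*(0)*conj(1) + 2*(-2)*conj(1) + 2*(0)*conj(1) + 6*(0)*conj(-1) + 6*(0)*conj(-1)]
      = (1/24)[(4) + (-4) + (0) + (4) + (0) + (-4) + (0) + (0) + (0)] = 0/24 = 0
  <chi_6*chi_7, chi_3> = (1/24)[1*(4)*conj(1) + 1*(-4)*conj(1) + 2*(0)*conj(-1) + 2*(2)*conj(1) + 2*(0)*conj(-1) + 2*(-2)*conj(1) + 2*(0)*conj(-1) + 6*(0)*conj(1) + 6*(0)*conj(-1)]
      = (1/24)[(4) + (-4) + (0) + (4) + (0) + (-4) + (0) + (0) + (0)] = 0/24 = 0
  <chi_6*chi_7, chi_4> = (1/24)[1*(4)*conj(1) + 1*(-4)*conj(1) + 2*(0)*conj(-1) + 2*(2)*conj(1) + 2*(0)*conj(-1) + 2*(-2)*conj(1) + 2*(0)*conj(-1) + 6*(0)*conj(-1) + 6*(0)*conj(1)]
      = (1/24)[(4) + (-4) + (0) + (4) + (0) + (-4) + (0) + (0) + (0)] = 0/24 = 0
  <chi_6*chi_7, chi_5> = (1/24)[1*(4)*conj(2) + 1*(-4)*conj(-2) + 2*(0)*conj(sqrt(3)) + 2*(2)*conj(1) + 2*(0)*conj(0) + 2*(-2)*conj(-1) + 2*(0)*conj(-sqrt(3)) + 6*(0)*conj(0) + 6*(0)*conj(0)]
      = (1/24)[(8) + (8) + (0) + (4) + (0) + (4) + (0) + (0) + (0)] = 24/24 = 1
  <chi_6*chi_7, chi_6> = (1/24)[1*(4)*conj(2) + 1*(-4)*conj(2) + 2*(0)*conj(1) + 2*(2)*conj(-1) + 2*(0)*conj(-2) + 2*(-2)*conj(-1) + 2*(0)*conj(1) + 6*(0)*conj(0) + 6*(0)*conj(0)]
      = (1/24)[(8) + (-8) + (0) + (-4) + (0) + (4) + (0) + (0) + (0)] = 0/24 = 0
  <chi_6*chi_7, chi_7> = (1/24)[1*(4)*conj(2) + 1*(-4)*conj(-2) + 2*(0)*conj(0) + 2*(2)*conj(-2) + 2*(0)*conj(0) + 2*(-2)*conj(2) + 2*(0)*conj(0) + 6*(0)*conj(0) + 6*(0)*conj(0)]
      = (1/24)[(8) + (8) + (0) + (-8) + (0) + (-8) + (0) + (0) + (0)] = 0/24 = 0
  <chi_6*chi_7, chi_8> = (1/24)[1*(4)*conj(2) + 1*(-4)*conj(2) + 2*(0)*conj(-1) + 2*(2)*conj(-1) + 2*(0)*conj(2) + 2*(-2)*conj(-1) + 2*(0)*conj(-1) + 6*(0)*conj(0) + 6*(0)*conj(0)]
      = (1/24)[(8) + (-8) + (0) + (-4) + (0) + (4) + (0) + (0) + (0)] = 0/24 = 0
  <chi_6*chi_7, chi_9> = (1/24)[1*(4)*conj(2) + 1*(-4)*conj(-2) + 2*(0)*conj(-sqrt(3)) + 2*(2)*conj(1) + 2*(0)*conj(0) + 2*(-2)*conj(-1) + 2*(0)*conj(sqrt(3)) + 6*(0)*conj(0) + 6*(0)*conj(0)]
      = (1/24)[(8) + (8) + (0) + (4) + (0) + (4) + (0) + (0) + (0)] = 24/24 = 1
Hence the multiplicities are chi_5: 1, chi_9: 1. Dimension check: dim(chi_6)*dim(chi_7) = 2*2 = 4 and sum (mult * dim) = 1*2 + 1*2 = 4.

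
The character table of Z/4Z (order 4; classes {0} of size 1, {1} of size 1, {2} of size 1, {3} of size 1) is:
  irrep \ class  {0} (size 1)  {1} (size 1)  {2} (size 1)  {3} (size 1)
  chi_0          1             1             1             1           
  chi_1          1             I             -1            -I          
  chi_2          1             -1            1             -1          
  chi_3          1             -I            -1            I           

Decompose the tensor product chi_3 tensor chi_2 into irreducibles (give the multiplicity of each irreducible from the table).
chi_3 tensor chi_2 = chi_1 (all other irreducibles have multiplicity 0).

Explanation: The character of a tensor product is the pointwise product (chi_3 * chi_2)(C) = chi_3(C) * chi_2(C):
  {0}: (1)*(1), {1}: (-I)*(-1), {2}: (-1)*(1), {3}: (I)*(-1)
so (chi_3 * chi_2) takes values
  {0} -> 1, {1} -> I, {2} -> -1, {3} -> -I.
Now take the inner product of this character with each irreducible chi from the table, <chi_3*chi_2, chi> = (1/4) sum_C |C| (chi_3*chi_2)(C) conj(chi(C)):
  <chi_3*chi_2, chi_0> = (1/4)[1*(1)*conj(1) + 1*(I)*conj(1) + 1*(-1)*conj(1) + 1*(-I)*conj(1)]
      = (1/4)[(1) + (I) + (-1) + (-I)] = 0/4 = 0
  <chi_3*chi_2, chi_1> = (1/4)[1*(1)*conj(1) + 1*(I)*conj(I) + 1*(-1)*conj(-1) + 1*(-I)*conj(-I)]
      = (1/4)[(1) + (1) + (1) + (1)] = 4/4 = 1
  <chi_3*chi_2, chi_2> = (1/4)[1*(1)*conj(1) + 1*(I)*conj(-1) + 1*(-1)*conj(1) + 1*(-I)*conj(-1)]
      = (1/4)[(1) + (-I) + (-1) + (I)] = 0/4 = 0
  <chi_3*chi_2, chi_3> = (1/4)[1*(1)*conj(1) + 1*(I)*conj(-I) + 1*(-1)*conj(-1) + 1*(-I)*conj(I)]
      = (1/4)[(1) + (-1) + (1) + (-1)] = 0/4 = 0
(Exp terms are combined using exp(i*s)*conj(exp(i*t)) = exp(i*(s-t)), and sums of them are collapsed using the identity that for every m > 1 the m distinct m-th roots of unity sum to 0, e.g. 1 + exp(2*I*pi/3) + exp(-2*I*pi/3) = 0.)
Hence the multiplicities are chi_1: 1. Dimension check: dim(chi_3)*dim(chi_2) = 1*1 = 1 and sum (mult * dim) = 1*1 = 1.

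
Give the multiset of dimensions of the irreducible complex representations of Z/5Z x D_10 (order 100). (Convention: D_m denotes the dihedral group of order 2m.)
Dimensions: 1, 1, 1, 1, 1, 1, 1, 1, 1, 1, 1, 1, 1, 1, 1, 1, 1, 1, 1, 1, 2, 2, 2, 2, 2, 2, 2, 2, 2, 2, 2, 2, 2, 2, 2, 2, 2, 2, 2, 2

Solution. There are 40 irreducibles (= number of conjugacy classes). Their dimensions d_i satisfy sum d_i^2 = |G| = 100: 1 + 1 + 1 + 1 + 1 + 1 + 1 + 1 + 1 + 1 + 1 + 1 + 1 + 1 + 1 + 1 + 1 + 1 + 1 + 1 + 4 + 4 + 4 + 4 + 4 + 4 + 4 + 4 + 4 + 4 + 4 + 4 + 4 + 4 + 4 + 4 + 4 + 4 + 4 + 4 = 100. (For the product with Z/5Z: each of the 5 1-dim characters of Z/5Z tensors with each irrep of D_10, giving 5 copies of each D_10-dimension.)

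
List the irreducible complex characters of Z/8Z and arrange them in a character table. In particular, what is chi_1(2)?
Character table of Z/8Z (irreps indexed chi_0,...,chi_7 with chi_k(m) = zeta_8^(k*m), zeta_8 = exp(2*pi*i/8)):
  irrep \ class  {0} (size 1)  {1} (size 1)    {2} (size 1)  {3} (size 1)    {4} (size 1)  {5} (size 1)    {6} (size 1)  {7} (size 1)  
  chi_0          1             1               1             1               1             1               1             1             
  chi_1          1             exp(I*pi/4)     I             exp(3*I*pi/4)   -1            exp(-3*I*pi/4)  -I            exp(-I*pi/4)  
  chi_2          1             I               -1            -I              1             I               -1            -I            
  chi_3          1             exp(3*I*pi/4)   -I            exp(I*pi/4)     -1            exp(-I*pi/4)    I             exp(-3*I*pi/4)
  chi_4          1             -1              1             -1              1             -1              1             -1            
  chi_5          1             exp(-3*I*pi/4)  I             exp(-I*pi/4)    -1            exp(I*pi/4)     -I            exp(3*I*pi/4) 
  chi_6          1             -I              -1            I               1             -I              -1            I             
  chi_7          1             exp(-I*pi/4)    -I            exp(-3*I*pi/4)  -1            exp(3*I*pi/4)   I             exp(I*pi/4)   

Spot check: chi_1(2) = zeta_8^(1*2) = zeta_8^2 = I.

Z/8Z is abelian, so all 8 irreducible complex representations are 1-dimensional. They are given by chi_k(m) = zeta_8^(k*m) for k = 0,...,7. Row orthogonality: sum_m chi_k(m) conj(chi_l(m)) = 8 * [k = l].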